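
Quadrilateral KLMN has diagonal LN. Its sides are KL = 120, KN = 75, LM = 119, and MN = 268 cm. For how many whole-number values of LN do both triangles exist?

From triangle KLN: 45 < LN < 195.
From triangle MLN: 149 < LN < 387.
Intersection: 149 < LN < 195, so integers 150 through 194: 45 values.

45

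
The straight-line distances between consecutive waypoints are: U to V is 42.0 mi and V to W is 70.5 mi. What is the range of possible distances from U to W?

By the triangle inequality, |42.0 − 70.5| ≤ UW ≤ 42.0 + 70.5.

28.5 ≤ UW ≤ 112.5 mi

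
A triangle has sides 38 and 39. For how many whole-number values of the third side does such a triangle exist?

The third side lies in the open interval (1, 77).
Integers from 2 to 76 inclusive: 76 − 2 + 1 = 75.

75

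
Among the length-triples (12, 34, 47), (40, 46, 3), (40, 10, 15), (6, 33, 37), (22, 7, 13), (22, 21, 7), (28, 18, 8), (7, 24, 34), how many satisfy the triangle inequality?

(12,34,47): 12+34 ≤ 47 → not valid
(3,40,46): 3+40 ≤ 46 → not valid
(10,15,40): 10+15 ≤ 40 → not valid
(6,33,37): 6+33 > 37 → valid
(7,13,22): 7+13 ≤ 22 → not valid
(7,21,22): 7+21 > 22 → valid
(8,18,28): 8+18 ≤ 28 → not valid
(7,24,34): 7+24 ≤ 34 → not valid
2 of the 8 triples form a triangle.

2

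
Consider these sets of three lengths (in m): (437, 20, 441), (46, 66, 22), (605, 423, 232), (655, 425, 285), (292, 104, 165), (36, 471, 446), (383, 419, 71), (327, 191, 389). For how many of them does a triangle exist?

(20,437,441): 20+437 > 441 → valid
(22,46,66): 22+46 > 66 → valid
(232,423,605): 232+423 > 605 → valid
(285,425,655): 285+425 > 655 → valid
(104,165,292): 104+165 ≤ 292 → not valid
(36,446,471): 36+446 > 471 → valid
(71,383,419): 71+383 > 419 → valid
(191,327,389): 191+327 > 389 → valid
7 of the 8 triples form a triangle.

7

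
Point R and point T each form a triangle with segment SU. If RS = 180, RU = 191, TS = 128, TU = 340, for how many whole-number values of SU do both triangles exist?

From triangle RSU: 11 < SU < 371.
From triangle TSU: 212 < SU < 468.
Intersection: 212 < SU < 371, so integers 213 through 370: 158 values.

158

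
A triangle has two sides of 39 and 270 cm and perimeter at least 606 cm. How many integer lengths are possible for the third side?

Triangle inequality: 231 < x < 309. Perimeter ≥ 606 gives x ≥ 606 − 39 − 270 = 297.
So 297 ≤ x < 309; integers 297 through 308: 12 values.

12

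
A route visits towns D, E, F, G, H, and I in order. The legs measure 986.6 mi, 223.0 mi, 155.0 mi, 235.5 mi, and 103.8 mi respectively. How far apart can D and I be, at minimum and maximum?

269.3 ≤ DI ≤ 1703.9 mi

The maximum is all hops collinear in one direction: 986.6 + 223.0 + 155.0 + 235.5 + 103.8 = 1703.9.
The longest hop is 986.6; the others sum to 717.3. Folding the others back against it leaves at least 986.6 − 717.3 = 269.3.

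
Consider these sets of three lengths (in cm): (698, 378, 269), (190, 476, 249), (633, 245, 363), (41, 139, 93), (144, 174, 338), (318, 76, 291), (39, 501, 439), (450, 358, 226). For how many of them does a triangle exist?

2

(269,378,698): 269+378 ≤ 698 → not valid
(190,249,476): 190+249 ≤ 476 → not valid
(245,363,633): 245+363 ≤ 633 → not valid
(41,93,139): 41+93 ≤ 139 → not valid
(144,174,338): 144+174 ≤ 338 → not valid
(76,291,318): 76+291 > 318 → valid
(39,439,501): 39+439 ≤ 501 → not valid
(226,358,450): 226+358 > 450 → valid
2 of the 8 triples form a triangle.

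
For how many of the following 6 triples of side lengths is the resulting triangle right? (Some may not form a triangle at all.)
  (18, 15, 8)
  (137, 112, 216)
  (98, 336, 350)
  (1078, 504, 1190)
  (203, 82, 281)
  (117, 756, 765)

3

(18,15,8): 8²+15² = 289 < 324 = 18² → obtuse
(137,112,216): 112²+137² = 31313 < 46656 = 216² → obtuse
(98,336,350): 98²+336² = 122500 = 350² → right
(1078,504,1190): 504²+1078² = 1416100 = 1190² → right
(203,82,281): 82²+203² = 47933 < 78961 = 281² → obtuse
(117,756,765): 117²+756² = 585225 = 765² → right
3 of the 6 are right.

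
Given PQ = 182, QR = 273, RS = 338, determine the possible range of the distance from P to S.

0 ≤ PS ≤ 793

The maximum is all hops collinear in one direction: 182 + 273 + 338 = 793.
The longest hop is 338; the others sum to 455. Since 338 ≤ 455, the path can fold back on itself completely, so the minimum distance is 0.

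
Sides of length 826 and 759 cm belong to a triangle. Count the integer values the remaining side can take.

The third side lies in the open interval (67, 1585).
Integers from 68 to 1584 inclusive: 1584 − 68 + 1 = 1517.

1517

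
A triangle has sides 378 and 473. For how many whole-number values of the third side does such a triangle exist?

755

The third side lies in the open interval (95, 851).
Integers from 96 to 850 inclusive: 850 − 96 + 1 = 755.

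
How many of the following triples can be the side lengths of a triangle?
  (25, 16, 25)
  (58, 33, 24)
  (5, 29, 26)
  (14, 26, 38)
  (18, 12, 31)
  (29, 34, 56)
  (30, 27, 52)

(16,25,25): 16+25 > 25 → valid
(24,33,58): 24+33 ≤ 58 → not valid
(5,26,29): 5+26 > 29 → valid
(14,26,38): 14+26 > 38 → valid
(12,18,31): 12+18 ≤ 31 → not valid
(29,34,56): 29+34 > 56 → valid
(27,30,52): 27+30 > 52 → valid
5 of the 7 triples form a triangle.

5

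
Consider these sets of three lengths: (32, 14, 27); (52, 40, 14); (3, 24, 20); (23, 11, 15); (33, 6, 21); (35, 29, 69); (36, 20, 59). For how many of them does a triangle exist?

3

(14,27,32): 14+27 > 32 → valid
(14,40,52): 14+40 > 52 → valid
(3,20,24): 3+20 ≤ 24 → not valid
(11,15,23): 11+15 > 23 → valid
(6,21,33): 6+21 ≤ 33 → not valid
(29,35,69): 29+35 ≤ 69 → not valid
(20,36,59): 20+36 ≤ 59 → not valid
3 of the 7 triples form a triangle.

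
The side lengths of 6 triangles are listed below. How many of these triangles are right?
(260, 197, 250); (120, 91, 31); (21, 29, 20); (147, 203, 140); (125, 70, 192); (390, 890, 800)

(260,197,250): 197²+250² = 101309 > 67600 = 260² → acute
(120,91,31): 31²+91² = 9242 < 14400 = 120² → obtuse
(21,29,20): 20²+21² = 841 = 29² → right
(147,203,140): 140²+147² = 41209 = 203² → right
(125,70,192): 70²+125² = 20525 < 36864 = 192² → obtuse
(390,890,800): 390²+800² = 792100 = 890² → right
3 of the 6 are right.

3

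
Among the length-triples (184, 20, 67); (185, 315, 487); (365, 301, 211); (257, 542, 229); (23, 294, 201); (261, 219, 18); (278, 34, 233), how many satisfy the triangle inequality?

2

(20,67,184): 20+67 ≤ 184 → not valid
(185,315,487): 185+315 > 487 → valid
(211,301,365): 211+301 > 365 → valid
(229,257,542): 229+257 ≤ 542 → not valid
(23,201,294): 23+201 ≤ 294 → not valid
(18,219,261): 18+219 ≤ 261 → not valid
(34,233,278): 34+233 ≤ 278 → not valid
2 of the 7 triples form a triangle.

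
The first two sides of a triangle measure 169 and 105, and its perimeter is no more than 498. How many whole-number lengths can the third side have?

160

Triangle inequality: 64 < x < 274. Perimeter ≤ 498 gives x ≤ 498 − 169 − 105 = 224.
So 64 < x ≤ 224; integers 65 through 224: 160 values.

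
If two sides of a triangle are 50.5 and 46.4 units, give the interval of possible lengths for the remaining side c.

4.1 < c < 96.9 (units)

By the triangle inequality, c must be less than 50.5 + 46.4 = 96.9 and greater than |50.5 − 46.4| = 4.1.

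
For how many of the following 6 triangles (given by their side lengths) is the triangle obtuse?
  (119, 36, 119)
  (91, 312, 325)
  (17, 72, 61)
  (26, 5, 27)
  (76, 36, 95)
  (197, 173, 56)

(119,36,119): 36²+119² = 15457 > 14161 = 119² → acute
(91,312,325): 91²+312² = 105625 = 325² → right
(17,72,61): 17²+61² = 4010 < 5184 = 72² → obtuse
(26,5,27): 5²+26² = 701 < 729 = 27² → obtuse
(76,36,95): 36²+76² = 7072 < 9025 = 95² → obtuse
(197,173,56): 56²+173² = 33065 < 38809 = 197² → obtuse
4 of the 6 are obtuse.

4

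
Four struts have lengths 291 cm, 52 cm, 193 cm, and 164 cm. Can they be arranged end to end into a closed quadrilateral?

Yes

A quadrilateral exists iff every side is shorter than the sum of the others — equivalently, the longest side is less than the sum of the rest.
Longest side 291 < 409 (sum of the remaining 3), so yes.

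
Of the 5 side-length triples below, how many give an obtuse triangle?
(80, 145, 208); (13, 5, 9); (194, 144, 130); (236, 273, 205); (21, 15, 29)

3

(80,145,208): 80²+145² = 27425 < 43264 = 208² → obtuse
(13,5,9): 5²+9² = 106 < 169 = 13² → obtuse
(194,144,130): 130²+144² = 37636 = 194² → right
(236,273,205): 205²+236² = 97721 > 74529 = 273² → acute
(21,15,29): 15²+21² = 666 < 841 = 29² → obtuse
3 of the 5 are obtuse.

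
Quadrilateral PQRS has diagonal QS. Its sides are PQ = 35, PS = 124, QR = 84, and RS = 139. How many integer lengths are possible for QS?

69

From triangle PQS: 89 < QS < 159.
From triangle RQS: 55 < QS < 223.
Intersection: 89 < QS < 159, so integers 90 through 158: 69 values.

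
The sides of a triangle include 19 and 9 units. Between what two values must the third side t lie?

10 < t < 28 (units)

By the triangle inequality, t must be less than 19 + 9 = 28 and greater than |19 − 9| = 10.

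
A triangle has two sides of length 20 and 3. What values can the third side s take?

17 < s < 23

By the triangle inequality, s must be less than 20 + 3 = 23 and greater than |20 − 3| = 17.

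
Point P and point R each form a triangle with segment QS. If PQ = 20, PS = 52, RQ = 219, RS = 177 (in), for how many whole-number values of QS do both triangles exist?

29

From triangle PQS: 32 < QS < 72.
From triangle RQS: 42 < QS < 396.
Intersection: 42 < QS < 72, so integers 43 through 71: 29 values.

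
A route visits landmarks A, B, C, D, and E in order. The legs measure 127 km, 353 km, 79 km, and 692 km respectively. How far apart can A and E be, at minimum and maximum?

133 ≤ AE ≤ 1251 km

The maximum is all hops collinear in one direction: 127 + 353 + 79 + 692 = 1251.
The longest hop is 692; the others sum to 559. Folding the others back against it leaves at least 692 − 559 = 133.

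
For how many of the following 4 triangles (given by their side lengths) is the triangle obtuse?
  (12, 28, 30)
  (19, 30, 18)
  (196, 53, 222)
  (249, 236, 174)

2

(12,28,30): 12²+28² = 928 > 900 = 30² → acute
(19,30,18): 18²+19² = 685 < 900 = 30² → obtuse
(196,53,222): 53²+196² = 41225 < 49284 = 222² → obtuse
(249,236,174): 174²+236² = 85972 > 62001 = 249² → acute
2 of the 4 are obtuse.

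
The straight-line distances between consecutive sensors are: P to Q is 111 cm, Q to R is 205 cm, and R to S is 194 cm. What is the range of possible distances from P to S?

The maximum is all hops collinear in one direction: 111 + 205 + 194 = 510.
The longest hop is 205; the others sum to 305. Since 205 ≤ 305, the path can fold back on itself completely, so the minimum distance is 0.

0 ≤ PS ≤ 510 cm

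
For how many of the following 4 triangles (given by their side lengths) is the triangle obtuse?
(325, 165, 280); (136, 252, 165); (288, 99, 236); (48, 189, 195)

(325,165,280): 165²+280² = 105625 = 325² → right
(136,252,165): 136²+165² = 45721 < 63504 = 252² → obtuse
(288,99,236): 99²+236² = 65497 < 82944 = 288² → obtuse
(48,189,195): 48²+189² = 38025 = 195² → right
2 of the 4 are obtuse.

2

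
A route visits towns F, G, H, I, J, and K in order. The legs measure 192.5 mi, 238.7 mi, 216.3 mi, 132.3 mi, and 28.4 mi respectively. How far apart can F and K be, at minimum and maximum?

0 ≤ FK ≤ 808.2 mi

The maximum is all hops collinear in one direction: 192.5 + 238.7 + 216.3 + 132.3 + 28.4 = 808.2.
The longest hop is 238.7; the others sum to 569.5. Since 238.7 ≤ 569.5, the path can fold back on itself completely, so the minimum distance is 0.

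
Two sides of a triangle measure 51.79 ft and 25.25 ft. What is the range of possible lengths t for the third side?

26.54 < t < 77.04 (ft)

By the triangle inequality, t must be less than 51.79 + 25.25 = 77.04 and greater than |51.79 − 25.25| = 26.54.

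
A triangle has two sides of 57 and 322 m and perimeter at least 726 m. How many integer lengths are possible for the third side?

Triangle inequality: 265 < x < 379. Perimeter ≥ 726 gives x ≥ 726 − 57 − 322 = 347.
So 347 ≤ x < 379; integers 347 through 378: 32 values.

32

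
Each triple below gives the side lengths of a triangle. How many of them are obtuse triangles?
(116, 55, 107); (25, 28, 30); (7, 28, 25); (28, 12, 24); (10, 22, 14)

(116,55,107): 55²+107² = 14474 > 13456 = 116² → acute
(25,28,30): 25²+28² = 1409 > 900 = 30² → acute
(7,28,25): 7²+25² = 674 < 784 = 28² → obtuse
(28,12,24): 12²+24² = 720 < 784 = 28² → obtuse
(10,22,14): 10²+14² = 296 < 484 = 22² → obtuse
3 of the 5 are obtuse.

3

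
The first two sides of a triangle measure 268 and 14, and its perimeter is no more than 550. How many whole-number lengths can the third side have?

14

Triangle inequality: 254 < x < 282. Perimeter ≤ 550 gives x ≤ 550 − 268 − 14 = 268.
So 254 < x ≤ 268; integers 255 through 268: 14 values.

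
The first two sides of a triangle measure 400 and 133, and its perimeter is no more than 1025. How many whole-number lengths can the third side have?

Triangle inequality: 267 < x < 533. Perimeter ≤ 1025 gives x ≤ 1025 − 400 − 133 = 492.
So 267 < x ≤ 492; integers 268 through 492: 225 values.

225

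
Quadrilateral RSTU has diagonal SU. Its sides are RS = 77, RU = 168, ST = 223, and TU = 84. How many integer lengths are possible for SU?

105

From triangle RSU: 91 < SU < 245.
From triangle TSU: 139 < SU < 307.
Intersection: 139 < SU < 245, so integers 140 through 244: 105 values.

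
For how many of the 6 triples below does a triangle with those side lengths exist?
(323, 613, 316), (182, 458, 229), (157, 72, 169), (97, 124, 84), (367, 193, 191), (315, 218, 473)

5

(316,323,613): 316+323 > 613 → valid
(182,229,458): 182+229 ≤ 458 → not valid
(72,157,169): 72+157 > 169 → valid
(84,97,124): 84+97 > 124 → valid
(191,193,367): 191+193 > 367 → valid
(218,315,473): 218+315 > 473 → valid
5 of the 6 triples form a triangle.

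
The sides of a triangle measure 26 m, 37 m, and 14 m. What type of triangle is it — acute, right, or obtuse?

Compare the square of the longest side to the sum of squares of the other two: 14² + 26² = 872 < 1369 = 37².

obtuse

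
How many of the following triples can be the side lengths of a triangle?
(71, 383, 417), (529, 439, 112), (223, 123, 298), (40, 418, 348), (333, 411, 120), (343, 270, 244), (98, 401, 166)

5

(71,383,417): 71+383 > 417 → valid
(112,439,529): 112+439 > 529 → valid
(123,223,298): 123+223 > 298 → valid
(40,348,418): 40+348 ≤ 418 → not valid
(120,333,411): 120+333 > 411 → valid
(244,270,343): 244+270 > 343 → valid
(98,166,401): 98+166 ≤ 401 → not valid
5 of the 7 triples form a triangle.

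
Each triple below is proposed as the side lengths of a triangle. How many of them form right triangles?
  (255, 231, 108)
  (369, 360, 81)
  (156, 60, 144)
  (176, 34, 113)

(255,231,108): 108²+231² = 65025 = 255² → right
(369,360,81): 81²+360² = 136161 = 369² → right
(156,60,144): 60²+144² = 24336 = 156² → right
(176,34,113): 34+113 ≤ 176, not a triangle
3 of the 4 are right.

3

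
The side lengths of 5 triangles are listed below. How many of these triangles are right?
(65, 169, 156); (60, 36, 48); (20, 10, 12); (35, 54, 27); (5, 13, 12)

3

(65,169,156): 65²+156² = 28561 = 169² → right
(60,36,48): 36²+48² = 3600 = 60² → right
(20,10,12): 10²+12² = 244 < 400 = 20² → obtuse
(35,54,27): 27²+35² = 1954 < 2916 = 54² → obtuse
(5,13,12): 5²+12² = 169 = 13² → right
3 of the 5 are right.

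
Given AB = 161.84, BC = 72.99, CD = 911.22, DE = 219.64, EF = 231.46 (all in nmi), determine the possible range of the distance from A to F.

The maximum is all hops collinear in one direction: 161.84 + 72.99 + 911.22 + 219.64 + 231.46 = 1597.15.
The longest hop is 911.22; the others sum to 685.93. Folding the others back against it leaves at least 911.22 − 685.93 = 225.29.

225.29 ≤ AF ≤ 1597.15 nmi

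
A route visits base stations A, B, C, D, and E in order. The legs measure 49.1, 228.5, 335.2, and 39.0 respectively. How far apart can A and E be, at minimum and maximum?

The maximum is all hops collinear in one direction: 49.1 + 228.5 + 335.2 + 39.0 = 651.8.
The longest hop is 335.2; the others sum to 316.6. Folding the others back against it leaves at least 335.2 − 316.6 = 18.6.

18.6 ≤ AE ≤ 651.8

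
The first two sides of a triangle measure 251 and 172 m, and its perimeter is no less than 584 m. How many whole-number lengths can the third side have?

262

Triangle inequality: 79 < x < 423. Perimeter ≥ 584 gives x ≥ 584 − 251 − 172 = 161.
So 161 ≤ x < 423; integers 161 through 422: 262 values.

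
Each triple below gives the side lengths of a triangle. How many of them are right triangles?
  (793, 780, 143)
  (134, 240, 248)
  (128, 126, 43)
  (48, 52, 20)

(793,780,143): 143²+780² = 628849 = 793² → right
(134,240,248): 134²+240² = 75556 > 61504 = 248² → acute
(128,126,43): 43²+126² = 17725 > 16384 = 128² → acute
(48,52,20): 20²+48² = 2704 = 52² → right
2 of the 4 are right.

2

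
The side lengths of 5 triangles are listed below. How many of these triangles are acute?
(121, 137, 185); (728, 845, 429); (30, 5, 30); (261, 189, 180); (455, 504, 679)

(121,137,185): 121²+137² = 33410 < 34225 = 185² → obtuse
(728,845,429): 429²+728² = 714025 = 845² → right
(30,5,30): 5²+30² = 925 > 900 = 30² → acute
(261,189,180): 180²+189² = 68121 = 261² → right
(455,504,679): 455²+504² = 461041 = 679² → right
1 of the 5 is acute.

1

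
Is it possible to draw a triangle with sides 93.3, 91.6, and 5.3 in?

Yes

The longest side is 93.3, and the other two sum to 96.9.
Since 96.9 > 93.3, the triangle inequality holds.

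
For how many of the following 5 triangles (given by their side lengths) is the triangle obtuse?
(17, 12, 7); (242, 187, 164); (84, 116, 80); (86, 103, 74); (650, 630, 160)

(17,12,7): 7²+12² = 193 < 289 = 17² → obtuse
(242,187,164): 164²+187² = 61865 > 58564 = 242² → acute
(84,116,80): 80²+84² = 13456 = 116² → right
(86,103,74): 74²+86² = 12872 > 10609 = 103² → acute
(650,630,160): 160²+630² = 422500 = 650² → right
1 of the 5 is obtuse.

1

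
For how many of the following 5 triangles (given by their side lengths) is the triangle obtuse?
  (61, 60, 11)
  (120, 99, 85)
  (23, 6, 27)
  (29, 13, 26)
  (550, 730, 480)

(61,60,11): 11²+60² = 3721 = 61² → right
(120,99,85): 85²+99² = 17026 > 14400 = 120² → acute
(23,6,27): 6²+23² = 565 < 729 = 27² → obtuse
(29,13,26): 13²+26² = 845 > 841 = 29² → acute
(550,730,480): 480²+550² = 532900 = 730² → right
1 of the 5 is obtuse.

1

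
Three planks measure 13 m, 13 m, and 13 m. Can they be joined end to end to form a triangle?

Yes

The longest side is 13, and the other two sum to 26.
Since 26 > 13, the triangle inequality holds.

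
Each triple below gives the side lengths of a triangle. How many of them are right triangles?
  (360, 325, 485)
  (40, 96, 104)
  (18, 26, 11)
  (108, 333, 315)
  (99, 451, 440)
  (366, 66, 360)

(360,325,485): 325²+360² = 235225 = 485² → right
(40,96,104): 40²+96² = 10816 = 104² → right
(18,26,11): 11²+18² = 445 < 676 = 26² → obtuse
(108,333,315): 108²+315² = 110889 = 333² → right
(99,451,440): 99²+440² = 203401 = 451² → right
(366,66,360): 66²+360² = 133956 = 366² → right
5 of the 6 are right.

5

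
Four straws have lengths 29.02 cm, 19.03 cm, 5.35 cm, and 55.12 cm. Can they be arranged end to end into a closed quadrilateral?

For a quadrilateral, each side must be shorter than the sum of the others.
Here the longest side is 55.12, but the remaining 3 sides sum to only 53.40.

No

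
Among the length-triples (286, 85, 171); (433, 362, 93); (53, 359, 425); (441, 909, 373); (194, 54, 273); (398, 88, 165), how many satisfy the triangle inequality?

1

(85,171,286): 85+171 ≤ 286 → not valid
(93,362,433): 93+362 > 433 → valid
(53,359,425): 53+359 ≤ 425 → not valid
(373,441,909): 373+441 ≤ 909 → not valid
(54,194,273): 54+194 ≤ 273 → not valid
(88,165,398): 88+165 ≤ 398 → not valid
1 of the 6 triples forms a triangle.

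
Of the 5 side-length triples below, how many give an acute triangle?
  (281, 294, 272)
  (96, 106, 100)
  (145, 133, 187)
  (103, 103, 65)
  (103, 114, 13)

4

(281,294,272): 272²+281² = 152945 > 86436 = 294² → acute
(96,106,100): 96²+100² = 19216 > 11236 = 106² → acute
(145,133,187): 133²+145² = 38714 > 34969 = 187² → acute
(103,103,65): 65²+103² = 14834 > 10609 = 103² → acute
(103,114,13): 13²+103² = 10778 < 12996 = 114² → obtuse
4 of the 5 are acute.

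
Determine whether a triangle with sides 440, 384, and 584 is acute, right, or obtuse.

Compare the square of the longest side to the sum of squares of the other two: 384² + 440² = 341056 = 584².

right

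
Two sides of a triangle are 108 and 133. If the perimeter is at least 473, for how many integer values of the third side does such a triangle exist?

Triangle inequality: 25 < x < 241. Perimeter ≥ 473 gives x ≥ 473 − 108 − 133 = 232.
So 232 ≤ x < 241; integers 232 through 240: 9 values.

9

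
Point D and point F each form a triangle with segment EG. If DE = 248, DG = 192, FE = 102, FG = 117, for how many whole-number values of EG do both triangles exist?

From triangle DEG: 56 < EG < 440.
From triangle FEG: 15 < EG < 219.
Intersection: 56 < EG < 219, so integers 57 through 218: 162 values.

162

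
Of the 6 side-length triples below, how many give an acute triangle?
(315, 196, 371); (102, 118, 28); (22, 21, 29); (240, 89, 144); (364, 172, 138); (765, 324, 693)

(315,196,371): 196²+315² = 137641 = 371² → right
(102,118,28): 28²+102² = 11188 < 13924 = 118² → obtuse
(22,21,29): 21²+22² = 925 > 841 = 29² → acute
(240,89,144): 89+144 ≤ 240, not a triangle
(364,172,138): 138+172 ≤ 364, not a triangle
(765,324,693): 324²+693² = 585225 = 765² → right
1 of the 6 is acute.

1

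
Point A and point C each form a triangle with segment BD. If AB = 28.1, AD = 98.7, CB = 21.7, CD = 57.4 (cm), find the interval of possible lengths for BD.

From triangle ABD: |28.1 − 98.7| < BD < 28.1 + 98.7, i.e. 70.6 < BD < 126.8.
From triangle CBD: 35.7 < BD < 79.1.
Both must hold, so BD lies in the intersection.

70.6 < BD < 79.1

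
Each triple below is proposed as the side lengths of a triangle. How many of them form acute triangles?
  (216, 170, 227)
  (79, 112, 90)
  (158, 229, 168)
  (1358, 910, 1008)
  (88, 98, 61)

(216,170,227): 170²+216² = 75556 > 51529 = 227² → acute
(79,112,90): 79²+90² = 14341 > 12544 = 112² → acute
(158,229,168): 158²+168² = 53188 > 52441 = 229² → acute
(1358,910,1008): 910²+1008² = 1844164 = 1358² → right
(88,98,61): 61²+88² = 11465 > 9604 = 98² → acute
4 of the 5 are acute.

4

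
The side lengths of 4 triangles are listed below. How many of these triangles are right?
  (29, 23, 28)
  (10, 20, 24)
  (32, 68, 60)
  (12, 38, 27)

(29,23,28): 23²+28² = 1313 > 841 = 29² → acute
(10,20,24): 10²+20² = 500 < 576 = 24² → obtuse
(32,68,60): 32²+60² = 4624 = 68² → right
(12,38,27): 12²+27² = 873 < 1444 = 38² → obtuse
1 of the 4 is right.

1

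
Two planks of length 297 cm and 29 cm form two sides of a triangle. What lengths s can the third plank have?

268 < s < 326 (cm)

By the triangle inequality, s must be less than 297 + 29 = 326 and greater than |297 − 29| = 268.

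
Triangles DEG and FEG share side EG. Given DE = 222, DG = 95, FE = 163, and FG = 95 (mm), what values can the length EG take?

From triangle DEG: |222 − 95| < EG < 222 + 95, i.e. 127 < EG < 317.
From triangle FEG: 68 < EG < 258.
Both must hold, so EG lies in the intersection.

127 < EG < 258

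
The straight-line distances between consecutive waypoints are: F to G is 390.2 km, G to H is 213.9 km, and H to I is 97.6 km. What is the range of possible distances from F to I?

78.7 ≤ FI ≤ 701.7 km

The maximum is all hops collinear in one direction: 390.2 + 213.9 + 97.6 = 701.7.
The longest hop is 390.2; the others sum to 311.5. Folding the others back against it leaves at least 390.2 − 311.5 = 78.7.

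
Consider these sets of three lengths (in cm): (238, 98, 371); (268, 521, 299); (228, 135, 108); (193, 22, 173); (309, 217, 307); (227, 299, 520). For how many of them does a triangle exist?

(98,238,371): 98+238 ≤ 371 → not valid
(268,299,521): 268+299 > 521 → valid
(108,135,228): 108+135 > 228 → valid
(22,173,193): 22+173 > 193 → valid
(217,307,309): 217+307 > 309 → valid
(227,299,520): 227+299 > 520 → valid
5 of the 6 triples form a triangle.

5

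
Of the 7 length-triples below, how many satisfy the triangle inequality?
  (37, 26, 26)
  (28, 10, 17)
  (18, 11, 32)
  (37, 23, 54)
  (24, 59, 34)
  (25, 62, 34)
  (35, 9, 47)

2

(26,26,37): 26+26 > 37 → valid
(10,17,28): 10+17 ≤ 28 → not valid
(11,18,32): 11+18 ≤ 32 → not valid
(23,37,54): 23+37 > 54 → valid
(24,34,59): 24+34 ≤ 59 → not valid
(25,34,62): 25+34 ≤ 62 → not valid
(9,35,47): 9+35 ≤ 47 → not valid
2 of the 7 triples form a triangle.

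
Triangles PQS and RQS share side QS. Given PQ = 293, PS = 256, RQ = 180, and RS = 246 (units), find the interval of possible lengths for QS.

66 < QS < 426

From triangle PQS: |293 − 256| < QS < 293 + 256, i.e. 37 < QS < 549.
From triangle RQS: 66 < QS < 426.
Both must hold, so QS lies in the intersection.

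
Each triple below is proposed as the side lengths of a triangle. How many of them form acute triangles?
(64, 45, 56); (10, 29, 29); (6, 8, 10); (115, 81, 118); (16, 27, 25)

4

(64,45,56): 45²+56² = 5161 > 4096 = 64² → acute
(10,29,29): 10²+29² = 941 > 841 = 29² → acute
(6,8,10): 6²+8² = 100 = 10² → right
(115,81,118): 81²+115² = 19786 > 13924 = 118² → acute
(16,27,25): 16²+25² = 881 > 729 = 27² → acute
4 of the 5 are acute.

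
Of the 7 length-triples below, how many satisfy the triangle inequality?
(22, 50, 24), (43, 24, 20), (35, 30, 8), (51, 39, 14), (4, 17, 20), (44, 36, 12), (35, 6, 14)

5

(22,24,50): 22+24 ≤ 50 → not valid
(20,24,43): 20+24 > 43 → valid
(8,30,35): 8+30 > 35 → valid
(14,39,51): 14+39 > 51 → valid
(4,17,20): 4+17 > 20 → valid
(12,36,44): 12+36 > 44 → valid
(6,14,35): 6+14 ≤ 35 → not valid
5 of the 7 triples form a triangle.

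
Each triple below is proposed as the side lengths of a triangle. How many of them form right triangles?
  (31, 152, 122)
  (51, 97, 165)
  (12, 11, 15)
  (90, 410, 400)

1

(31,152,122): 31²+122² = 15845 < 23104 = 152² → obtuse
(51,97,165): 51+97 ≤ 165, not a triangle
(12,11,15): 11²+12² = 265 > 225 = 15² → acute
(90,410,400): 90²+400² = 168100 = 410² → right
1 of the 4 is right.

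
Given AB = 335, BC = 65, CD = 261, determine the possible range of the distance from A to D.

9 ≤ AD ≤ 661

The maximum is all hops collinear in one direction: 335 + 65 + 261 = 661.
The longest hop is 335; the others sum to 326. Folding the others back against it leaves at least 335 − 326 = 9.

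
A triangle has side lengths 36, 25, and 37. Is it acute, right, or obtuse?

acute

Compare the square of the longest side to the sum of squares of the other two: 25² + 36² = 1921 > 1369 = 37².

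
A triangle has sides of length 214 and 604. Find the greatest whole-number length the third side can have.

817

The third side must be strictly less than 214 + 604 = 818.
The largest integer below 818 is 817.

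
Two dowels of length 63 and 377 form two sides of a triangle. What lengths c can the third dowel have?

By the triangle inequality, c must be less than 63 + 377 = 440 and greater than |63 − 377| = 314.

314 < c < 440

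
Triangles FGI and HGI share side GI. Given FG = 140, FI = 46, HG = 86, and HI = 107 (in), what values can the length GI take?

94 < GI < 186

From triangle FGI: |140 − 46| < GI < 140 + 46, i.e. 94 < GI < 186.
From triangle HGI: 21 < GI < 193.
Both must hold, so GI lies in the intersection.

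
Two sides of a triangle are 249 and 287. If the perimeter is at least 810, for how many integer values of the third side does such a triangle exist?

Triangle inequality: 38 < x < 536. Perimeter ≥ 810 gives x ≥ 810 − 249 − 287 = 274.
So 274 ≤ x < 536; integers 274 through 535: 262 values.

262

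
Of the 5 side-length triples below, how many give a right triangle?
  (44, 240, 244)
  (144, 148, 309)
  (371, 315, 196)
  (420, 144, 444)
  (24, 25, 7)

4

(44,240,244): 44²+240² = 59536 = 244² → right
(144,148,309): 144+148 ≤ 309, not a triangle
(371,315,196): 196²+315² = 137641 = 371² → right
(420,144,444): 144²+420² = 197136 = 444² → right
(24,25,7): 7²+24² = 625 = 25² → right
4 of the 5 are right.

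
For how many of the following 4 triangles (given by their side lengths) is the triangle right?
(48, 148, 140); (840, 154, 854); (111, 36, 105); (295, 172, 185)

3

(48,148,140): 48²+140² = 21904 = 148² → right
(840,154,854): 154²+840² = 729316 = 854² → right
(111,36,105): 36²+105² = 12321 = 111² → right
(295,172,185): 172²+185² = 63809 < 87025 = 295² → obtuse
3 of the 4 are right.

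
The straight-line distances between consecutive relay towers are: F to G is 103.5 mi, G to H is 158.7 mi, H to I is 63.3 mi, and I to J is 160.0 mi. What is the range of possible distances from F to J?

The maximum is all hops collinear in one direction: 103.5 + 158.7 + 63.3 + 160.0 = 485.5.
The longest hop is 160.0; the others sum to 325.5. Since 160.0 ≤ 325.5, the path can fold back on itself completely, so the minimum distance is 0.

0 ≤ FJ ≤ 485.5 mi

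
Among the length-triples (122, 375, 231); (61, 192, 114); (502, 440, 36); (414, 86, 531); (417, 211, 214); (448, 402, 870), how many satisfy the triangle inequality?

1

(122,231,375): 122+231 ≤ 375 → not valid
(61,114,192): 61+114 ≤ 192 → not valid
(36,440,502): 36+440 ≤ 502 → not valid
(86,414,531): 86+414 ≤ 531 → not valid
(211,214,417): 211+214 > 417 → valid
(402,448,870): 402+448 ≤ 870 → not valid
1 of the 6 triples forms a triangle.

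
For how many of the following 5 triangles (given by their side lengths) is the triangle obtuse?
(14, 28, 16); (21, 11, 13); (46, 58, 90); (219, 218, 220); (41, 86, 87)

3

(14,28,16): 14²+16² = 452 < 784 = 28² → obtuse
(21,11,13): 11²+13² = 290 < 441 = 21² → obtuse
(46,58,90): 46²+58² = 5480 < 8100 = 90² → obtuse
(219,218,220): 218²+219² = 95485 > 48400 = 220² → acute
(41,86,87): 41²+86² = 9077 > 7569 = 87² → acute
3 of the 5 are obtuse.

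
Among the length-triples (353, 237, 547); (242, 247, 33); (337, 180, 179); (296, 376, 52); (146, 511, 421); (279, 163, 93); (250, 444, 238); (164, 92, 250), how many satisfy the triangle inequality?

(237,353,547): 237+353 > 547 → valid
(33,242,247): 33+242 > 247 → valid
(179,180,337): 179+180 > 337 → valid
(52,296,376): 52+296 ≤ 376 → not valid
(146,421,511): 146+421 > 511 → valid
(93,163,279): 93+163 ≤ 279 → not valid
(238,250,444): 238+250 > 444 → valid
(92,164,250): 92+164 > 250 → valid
6 of the 8 triples form a triangle.

6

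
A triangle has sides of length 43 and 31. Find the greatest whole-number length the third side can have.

The third side must be strictly less than 43 + 31 = 74.
The largest integer below 74 is 73.

73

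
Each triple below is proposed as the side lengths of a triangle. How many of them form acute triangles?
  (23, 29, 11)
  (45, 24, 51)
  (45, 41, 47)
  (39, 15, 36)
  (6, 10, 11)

(23,29,11): 11²+23² = 650 < 841 = 29² → obtuse
(45,24,51): 24²+45² = 2601 = 51² → right
(45,41,47): 41²+45² = 3706 > 2209 = 47² → acute
(39,15,36): 15²+36² = 1521 = 39² → right
(6,10,11): 6²+10² = 136 > 121 = 11² → acute
2 of the 5 are acute.

2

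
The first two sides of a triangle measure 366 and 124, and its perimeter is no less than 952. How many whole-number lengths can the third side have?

Triangle inequality: 242 < x < 490. Perimeter ≥ 952 gives x ≥ 952 − 366 − 124 = 462.
So 462 ≤ x < 490; integers 462 through 489: 28 values.

28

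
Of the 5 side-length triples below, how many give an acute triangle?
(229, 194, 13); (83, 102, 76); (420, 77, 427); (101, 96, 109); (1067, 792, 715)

2

(229,194,13): 13+194 ≤ 229, not a triangle
(83,102,76): 76²+83² = 12665 > 10404 = 102² → acute
(420,77,427): 77²+420² = 182329 = 427² → right
(101,96,109): 96²+101² = 19417 > 11881 = 109² → acute
(1067,792,715): 715²+792² = 1138489 = 1067² → right
2 of the 5 are acute.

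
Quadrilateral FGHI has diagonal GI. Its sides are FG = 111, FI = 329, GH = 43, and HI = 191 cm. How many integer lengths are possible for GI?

15

From triangle FGI: 218 < GI < 440.
From triangle HGI: 148 < GI < 234.
Intersection: 218 < GI < 234, so integers 219 through 233: 15 values.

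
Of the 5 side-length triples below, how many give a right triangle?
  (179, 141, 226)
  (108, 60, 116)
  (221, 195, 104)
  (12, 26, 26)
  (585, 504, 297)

(179,141,226): 141²+179² = 51922 > 51076 = 226² → acute
(108,60,116): 60²+108² = 15264 > 13456 = 116² → acute
(221,195,104): 104²+195² = 48841 = 221² → right
(12,26,26): 12²+26² = 820 > 676 = 26² → acute
(585,504,297): 297²+504² = 342225 = 585² → right
2 of the 5 are right.

2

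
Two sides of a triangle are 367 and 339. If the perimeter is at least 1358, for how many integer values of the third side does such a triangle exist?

Triangle inequality: 28 < x < 706. Perimeter ≥ 1358 gives x ≥ 1358 − 367 − 339 = 652.
So 652 ≤ x < 706; integers 652 through 705: 54 values.

54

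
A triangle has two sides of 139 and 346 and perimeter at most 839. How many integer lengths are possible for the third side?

Triangle inequality: 207 < x < 485. Perimeter ≤ 839 gives x ≤ 839 − 139 − 346 = 354.
So 207 < x ≤ 354; integers 208 through 354: 147 values.

147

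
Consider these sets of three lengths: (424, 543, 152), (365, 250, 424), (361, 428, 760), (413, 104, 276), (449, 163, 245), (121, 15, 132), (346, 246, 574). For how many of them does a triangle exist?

(152,424,543): 152+424 > 543 → valid
(250,365,424): 250+365 > 424 → valid
(361,428,760): 361+428 > 760 → valid
(104,276,413): 104+276 ≤ 413 → not valid
(163,245,449): 163+245 ≤ 449 → not valid
(15,121,132): 15+121 > 132 → valid
(246,346,574): 246+346 > 574 → valid
5 of the 7 triples form a triangle.

5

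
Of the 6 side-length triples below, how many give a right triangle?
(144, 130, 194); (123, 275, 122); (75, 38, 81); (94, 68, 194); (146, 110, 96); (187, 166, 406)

2

(144,130,194): 130²+144² = 37636 = 194² → right
(123,275,122): 122+123 ≤ 275, not a triangle
(75,38,81): 38²+75² = 7069 > 6561 = 81² → acute
(94,68,194): 68+94 ≤ 194, not a triangle
(146,110,96): 96²+110² = 21316 = 146² → right
(187,166,406): 166+187 ≤ 406, not a triangle
2 of the 6 are right.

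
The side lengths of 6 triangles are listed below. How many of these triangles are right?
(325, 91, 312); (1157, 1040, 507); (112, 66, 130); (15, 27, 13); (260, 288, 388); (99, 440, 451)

(325,91,312): 91²+312² = 105625 = 325² → right
(1157,1040,507): 507²+1040² = 1338649 = 1157² → right
(112,66,130): 66²+112² = 16900 = 130² → right
(15,27,13): 13²+15² = 394 < 729 = 27² → obtuse
(260,288,388): 260²+288² = 150544 = 388² → right
(99,440,451): 99²+440² = 203401 = 451² → right
5 of the 6 are right.

5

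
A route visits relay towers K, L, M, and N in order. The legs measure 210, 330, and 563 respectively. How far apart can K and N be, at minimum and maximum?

23 ≤ KN ≤ 1103

The maximum is all hops collinear in one direction: 210 + 330 + 563 = 1103.
The longest hop is 563; the others sum to 540. Folding the others back against it leaves at least 563 − 540 = 23.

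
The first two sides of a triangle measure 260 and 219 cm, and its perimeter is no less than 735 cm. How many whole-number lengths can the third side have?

223

Triangle inequality: 41 < x < 479. Perimeter ≥ 735 gives x ≥ 735 − 260 − 219 = 256.
So 256 ≤ x < 479; integers 256 through 478: 223 values.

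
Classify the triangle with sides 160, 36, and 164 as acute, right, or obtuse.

right

Compare the square of the longest side to the sum of squares of the other two: 36² + 160² = 26896 = 164².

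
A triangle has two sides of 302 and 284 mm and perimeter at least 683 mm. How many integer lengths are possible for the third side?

Triangle inequality: 18 < x < 586. Perimeter ≥ 683 gives x ≥ 683 − 302 − 284 = 97.
So 97 ≤ x < 586; integers 97 through 585: 489 values.

489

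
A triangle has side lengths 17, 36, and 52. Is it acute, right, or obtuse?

obtuse

Compare the square of the longest side to the sum of squares of the other two: 17² + 36² = 1585 < 2704 = 52².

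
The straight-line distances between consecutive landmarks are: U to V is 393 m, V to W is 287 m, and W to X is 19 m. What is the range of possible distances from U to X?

The maximum is all hops collinear in one direction: 393 + 287 + 19 = 699.
The longest hop is 393; the others sum to 306. Folding the others back against it leaves at least 393 − 306 = 87.

87 ≤ UX ≤ 699 m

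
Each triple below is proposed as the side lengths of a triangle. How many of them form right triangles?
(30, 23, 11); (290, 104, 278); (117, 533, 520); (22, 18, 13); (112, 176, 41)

(30,23,11): 11²+23² = 650 < 900 = 30² → obtuse
(290,104,278): 104²+278² = 88100 > 84100 = 290² → acute
(117,533,520): 117²+520² = 284089 = 533² → right
(22,18,13): 13²+18² = 493 > 484 = 22² → acute
(112,176,41): 41+112 ≤ 176, not a triangle
1 of the 5 is right.

1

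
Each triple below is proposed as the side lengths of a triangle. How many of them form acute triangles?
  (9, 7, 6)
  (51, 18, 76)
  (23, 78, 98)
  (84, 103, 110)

2

(9,7,6): 6²+7² = 85 > 81 = 9² → acute
(51,18,76): 18+51 ≤ 76, not a triangle
(23,78,98): 23²+78² = 6613 < 9604 = 98² → obtuse
(84,103,110): 84²+103² = 17665 > 12100 = 110² → acute
2 of the 4 are acute.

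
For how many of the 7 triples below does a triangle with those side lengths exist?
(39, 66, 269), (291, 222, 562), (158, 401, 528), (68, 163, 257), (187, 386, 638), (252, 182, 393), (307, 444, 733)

(39,66,269): 39+66 ≤ 269 → not valid
(222,291,562): 222+291 ≤ 562 → not valid
(158,401,528): 158+401 > 528 → valid
(68,163,257): 68+163 ≤ 257 → not valid
(187,386,638): 187+386 ≤ 638 → not valid
(182,252,393): 182+252 > 393 → valid
(307,444,733): 307+444 > 733 → valid
3 of the 7 triples form a triangle.

3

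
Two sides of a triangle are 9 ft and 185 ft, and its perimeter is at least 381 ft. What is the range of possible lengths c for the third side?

Triangle inequality alone gives 176 < c < 194.
The perimeter condition gives c ≥ 381 − 9 − 185 = 187.
Intersecting the two: 187 ≤ c < 194.

187 ≤ c < 194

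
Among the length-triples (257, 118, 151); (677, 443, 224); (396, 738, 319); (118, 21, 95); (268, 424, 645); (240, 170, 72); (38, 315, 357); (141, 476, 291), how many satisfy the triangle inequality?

3

(118,151,257): 118+151 > 257 → valid
(224,443,677): 224+443 ≤ 677 → not valid
(319,396,738): 319+396 ≤ 738 → not valid
(21,95,118): 21+95 ≤ 118 → not valid
(268,424,645): 268+424 > 645 → valid
(72,170,240): 72+170 > 240 → valid
(38,315,357): 38+315 ≤ 357 → not valid
(141,291,476): 141+291 ≤ 476 → not valid
3 of the 8 triples form a triangle.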